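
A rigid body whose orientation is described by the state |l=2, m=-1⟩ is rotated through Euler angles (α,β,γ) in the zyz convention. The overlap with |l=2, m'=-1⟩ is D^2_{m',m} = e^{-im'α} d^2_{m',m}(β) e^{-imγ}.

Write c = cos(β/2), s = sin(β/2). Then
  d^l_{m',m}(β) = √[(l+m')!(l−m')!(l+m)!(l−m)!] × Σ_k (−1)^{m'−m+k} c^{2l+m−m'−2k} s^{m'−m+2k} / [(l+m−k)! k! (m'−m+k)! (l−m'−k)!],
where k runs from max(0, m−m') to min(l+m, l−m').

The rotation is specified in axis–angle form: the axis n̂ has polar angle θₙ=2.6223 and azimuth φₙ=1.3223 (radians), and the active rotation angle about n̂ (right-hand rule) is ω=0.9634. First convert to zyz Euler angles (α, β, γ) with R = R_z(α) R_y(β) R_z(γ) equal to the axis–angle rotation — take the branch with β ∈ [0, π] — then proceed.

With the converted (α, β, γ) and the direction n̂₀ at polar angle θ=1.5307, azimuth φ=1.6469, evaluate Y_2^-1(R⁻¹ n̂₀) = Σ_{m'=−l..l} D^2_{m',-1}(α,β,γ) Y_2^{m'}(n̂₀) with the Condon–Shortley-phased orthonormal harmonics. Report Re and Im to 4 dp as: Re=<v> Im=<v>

Axis–angle → zyz. n̂ = (sinθₙcosφₙ, sinθₙsinφₙ, cosθₙ) = (+0.122055, +0.481023, -0.868170), ω = 0.9634.
R = I cosω + sinω [n̂]ₓ + (1−cosω) n̂n̂ᵀ gives
  R = [+0.577126, +0.738090, +0.349498; -0.687684, +0.670057, -0.279491; -0.440473, -0.079043, +0.894280]
β = atan2(√(R₁₃²+R₂₃²), R₃₃) = 0.463977; α = atan2(R₂₃, R₁₃) mod 2π = 5.608633; γ = atan2(R₃₂, −R₃₁) mod 2π = 6.105625
Need the full column D^2_{m',-1} for m'=−2..2 at α=5.6086, β=0.4640, γ=6.1056.
cos(β/2)=0.973211, sin(β/2)=0.229913
d^2_{-2,-1}: single k=1 term ⇒ +0.423853;  D = +0.018699-0.423440i
d^2_{-1,-1}: k∈[0..1] ⇒ +0.897074 -0.150198 = +0.746876;  D = +0.491739-0.562153i
d^2_{0,-1}: k∈[0..1] ⇒ -0.519112 +0.028972 = -0.490140;  D = -0.482434+0.086573i
d^2_{1,-1}: k∈[0..1] ⇒ +0.150198 -0.002794 = +0.147404;  D = +0.129571+0.070280i
d^2_{2,-1}: single k=0 term ⇒ -0.023655;  D = -0.009196-0.021795i
Y_2^{m'}(θ=1.5307,φ=1.6469) and Σ D·Y over m':
  (+0.0187-0.4234i)·(-0.3812+0.0585i)  (+0.4917-0.5622i)·(-0.0024-0.0309i)  (-0.4824+0.0866i)·(-0.3139+0.0000i)  (+0.1296+0.0703i)·(+0.0024-0.0309i)  (-0.0092-0.0218i)·(-0.3812-0.0585i)
Y_2^-1(R⁻¹ n̂) = +0.155257+0.126498i

Re=0.1553 Im=0.1265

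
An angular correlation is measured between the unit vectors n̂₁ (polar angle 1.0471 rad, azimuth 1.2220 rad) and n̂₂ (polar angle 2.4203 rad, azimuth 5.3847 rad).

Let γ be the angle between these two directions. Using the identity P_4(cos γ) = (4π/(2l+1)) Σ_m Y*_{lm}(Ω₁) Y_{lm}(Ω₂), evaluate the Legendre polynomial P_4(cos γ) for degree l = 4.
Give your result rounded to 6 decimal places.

-0.425593

Addition theorem: P_4(cos γ) = (4π/9) Σ_m Y*_{lm}(Ω₁) Y_{lm}(Ω₂), m = −4…4:
  m=-4: Y*=(0.043480, -0.245041)  Y=(-0.075687, -0.036781)  product (-0.012304, 0.016947)
  m=-3: Y*=(-0.351868, -0.203531)  Y=(0.244175, -0.116789)  product (-0.109688, -0.008603)
  m=-2: Y*=(-0.144309, 0.120957)  Y=(-0.096421, 0.419019)  product (-0.036769, -0.072131)
  m=-1: Y*=(-0.087483, -0.240560)  Y=(-0.138440, -0.173915)  product (-0.029726, 0.048518)
  m=+0: Y*=(-0.244741, -0.000000)  Y=(-0.294856, 0.000000)  product (0.072163, 0.000000)
  m=+1: Y*=(0.087483, -0.240560)  Y=(0.138440, -0.173915)  product (-0.029726, -0.048518)
  m=+2: Y*=(-0.144309, -0.120957)  Y=(-0.096421, -0.419019)  product (-0.036769, 0.072131)
  m=+3: Y*=(0.351868, -0.203531)  Y=(-0.244175, -0.116789)  product (-0.109688, 0.008603)
  m=+4: Y*=(0.043480, 0.245041)  Y=(-0.075687, 0.036781)  product (-0.012304, -0.016947)
Accumulated sum (-0.304808, -0.000000); after 4π/(2l+1) scaling, (-0.425593, -0.000000) ⇒ P_4 = -0.425593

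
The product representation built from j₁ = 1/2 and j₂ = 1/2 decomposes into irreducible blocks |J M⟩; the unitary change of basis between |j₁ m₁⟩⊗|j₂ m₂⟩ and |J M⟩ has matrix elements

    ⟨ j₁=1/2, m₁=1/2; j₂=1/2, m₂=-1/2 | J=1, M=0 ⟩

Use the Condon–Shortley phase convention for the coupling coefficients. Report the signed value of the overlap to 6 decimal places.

+√(1/2) = +0.707107

√[3·0!1!1!/3! · 1!0!0!1!1!1!] = √(1/2)
  +(−1)^0/∏(0,0,0,0,1,1)! = 1  (running 1)
⟨..|..⟩ = √(1/2)·(1) = +0.707107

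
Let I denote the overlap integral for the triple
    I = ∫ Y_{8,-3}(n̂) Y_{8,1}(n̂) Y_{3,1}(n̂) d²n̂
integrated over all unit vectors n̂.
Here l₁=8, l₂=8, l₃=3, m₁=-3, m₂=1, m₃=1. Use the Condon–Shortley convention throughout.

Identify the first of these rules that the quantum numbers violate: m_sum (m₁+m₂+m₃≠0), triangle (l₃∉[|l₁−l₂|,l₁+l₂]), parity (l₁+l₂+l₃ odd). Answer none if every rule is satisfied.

m_sum

azimuthal sum: -3 + 1 + 1 = -1  ✗
0 ≤ 3 ≤ 16 (triangle on l)
L = 8 + 8 + 3 = 19 (odd)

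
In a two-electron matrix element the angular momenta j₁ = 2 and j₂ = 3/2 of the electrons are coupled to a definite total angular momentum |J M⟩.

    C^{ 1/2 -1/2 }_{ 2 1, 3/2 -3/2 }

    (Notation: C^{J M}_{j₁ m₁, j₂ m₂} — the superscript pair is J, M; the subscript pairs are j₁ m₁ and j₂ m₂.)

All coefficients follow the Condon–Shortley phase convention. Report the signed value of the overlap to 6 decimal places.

+√(1/10) = +0.316228

j₁+j₂−J=3  J+j₁−j₂=1  J−j₁+j₂=0  j₁+j₂+J+1=5
(j₁±m₁, j₂±m₂, J±M) = (3,1,0,3,0,1)
P² = 18/5
sum k=0..0:
  [0] +1/6 = 1/6
S = 1/6
C² = P²·S² = 1/10 ; C = +0.316228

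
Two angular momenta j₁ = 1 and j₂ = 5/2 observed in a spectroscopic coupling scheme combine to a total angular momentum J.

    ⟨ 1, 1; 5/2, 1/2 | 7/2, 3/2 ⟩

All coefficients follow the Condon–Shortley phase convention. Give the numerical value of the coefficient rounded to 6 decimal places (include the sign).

+√(10/21) = +0.690066

j₁+j₂−J=0  J+j₁−j₂=2  J−j₁+j₂=5  j₁+j₂+J+1=8
(j₁±m₁, j₂±m₂, J±M) = (2,0,3,2,5,2)
P² = 1920/7
sum k=0..0:
  [0] +1/24 = 1/24
S = 1/24
C² = P²·S² = 10/21 ; C = +0.690066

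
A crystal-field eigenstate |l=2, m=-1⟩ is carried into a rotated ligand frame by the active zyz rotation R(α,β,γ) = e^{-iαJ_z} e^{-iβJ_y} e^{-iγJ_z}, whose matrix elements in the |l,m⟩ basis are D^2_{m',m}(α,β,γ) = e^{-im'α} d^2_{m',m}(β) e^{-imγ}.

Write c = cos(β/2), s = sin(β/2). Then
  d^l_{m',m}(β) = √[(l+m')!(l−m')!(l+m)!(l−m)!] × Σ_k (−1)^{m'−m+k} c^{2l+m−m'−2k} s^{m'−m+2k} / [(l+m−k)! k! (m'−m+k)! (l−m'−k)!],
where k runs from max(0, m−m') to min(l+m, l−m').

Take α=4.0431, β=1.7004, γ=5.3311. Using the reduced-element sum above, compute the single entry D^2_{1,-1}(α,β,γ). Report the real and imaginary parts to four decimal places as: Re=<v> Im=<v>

Re=0.1168 Im=0.4020

D^2_{1,-1}(4.0431,1.7004,5.3311) = e^{-i·1·4.0431}·d^2_{1,-1}(1.7004)·e^{-i·-1·5.3311}. Compute d first:
Half-angle: c=0.659833, s=0.751412. N=√(6·1·1·6)=6.000000
The bounds max(0,m−m')=0 and min(l+m,l−m')=1 give 2 terms
  k=0: (−1)^2·6.0000/(2)·0.6598^2·0.7514^2 = +0.737473
  k=1: (−1)^3·6.0000/(6)·0.6598^0·0.7514^4 = -0.318796
d^2_{1,-1}(1.7004) = +0.737473 -0.318796 = +0.418676
Phases: e^{-i·(1)·4.0431}=-0.620429+0.784263i, e^{-i·(-1)·5.3311}=+0.579986-0.814627i ⇒ D=+0.116828+0.402046i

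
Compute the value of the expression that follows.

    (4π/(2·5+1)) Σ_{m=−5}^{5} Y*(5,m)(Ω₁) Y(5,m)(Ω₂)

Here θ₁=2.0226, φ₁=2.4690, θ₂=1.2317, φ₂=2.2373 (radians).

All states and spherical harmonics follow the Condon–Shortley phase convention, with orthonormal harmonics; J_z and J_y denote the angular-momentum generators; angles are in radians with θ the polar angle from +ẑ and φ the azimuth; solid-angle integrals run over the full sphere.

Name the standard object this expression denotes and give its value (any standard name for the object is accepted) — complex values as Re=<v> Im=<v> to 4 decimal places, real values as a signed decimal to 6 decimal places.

Legendre polynomial (addition theorem), -0.332289

This sum is the spherical-harmonic addition theorem: it equals the Legendre polynomial P_l(cos γ) of the angle γ between the two directions.
Summing Y*_{l m}(θ₁,φ₁)·Y_{l m}(θ₂,φ₂) over m ∈ [−5, 5]; prefactor 4π/(2·5+1) = 1.142397:
  m=-5: Y*=0.26687 - 0.06006j  Y=0.06570 + 0.33991j  product 0.03795 + 0.08677j
  m=-4: Y*=0.37777 + 0.18306j  Y=-0.34330 - 0.17680j  product -0.09733 - 0.12963j
  m=-3: Y*=0.07791 + 0.16253j  Y=-0.00110 + 0.00050j  product -0.00017 - 0.00014j
  m=-2: Y*=0.05736 - 0.24993j  Y=0.07890 - 0.32552j  product -0.07683 - 0.03839j
  m=-1: Y*=0.20410 - 0.16257j  Y=0.05452 + 0.06931j  product 0.02239 + 0.00528j
  m=+0: Y*=-0.20149 + 0.00000j  Y=0.31223 + 0.00000j  product -0.06291 + 0.00000j
  m=+1: Y*=-0.20410 - 0.16257j  Y=-0.05452 + 0.06931j  product 0.02239 - 0.00528j
  m=+2: Y*=0.05736 + 0.24993j  Y=0.07890 + 0.32552j  product -0.07683 + 0.03839j
  m=+3: Y*=-0.07791 + 0.16253j  Y=0.00110 + 0.00050j  product -0.00017 + 0.00014j
  m=+4: Y*=0.37777 - 0.18306j  Y=-0.34330 + 0.17680j  product -0.09733 + 0.12963j
  m=+5: Y*=-0.26687 - 0.06006j  Y=-0.06570 + 0.33991j  product 0.03795 - 0.08677j
Σ over m = -0.29087 - 0.00000j; ×(4π/11) → -0.33229 - 0.00000j. Real part: -0.332289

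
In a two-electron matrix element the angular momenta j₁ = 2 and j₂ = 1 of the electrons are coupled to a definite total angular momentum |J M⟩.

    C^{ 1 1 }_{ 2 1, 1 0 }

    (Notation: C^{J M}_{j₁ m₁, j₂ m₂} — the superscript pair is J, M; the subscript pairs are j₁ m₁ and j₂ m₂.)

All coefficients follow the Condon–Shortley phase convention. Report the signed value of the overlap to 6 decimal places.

triangle: 2!*2!*0!/5! = 4/120
(j±m)!: 3!*1!*1!*1!*2!*0! = 12
prefactor² = (2J+1)*Δ*N² = 6/5
  k=1: −1/(1!*1!*0!*0!*2!*0!) = -1/2
Σ = -1/2  ⇒  CG² = 6/5*(-1/2)² = 3/10
CG = −√(3/10) = -0.547723

−√(3/10) ≈ -0.547723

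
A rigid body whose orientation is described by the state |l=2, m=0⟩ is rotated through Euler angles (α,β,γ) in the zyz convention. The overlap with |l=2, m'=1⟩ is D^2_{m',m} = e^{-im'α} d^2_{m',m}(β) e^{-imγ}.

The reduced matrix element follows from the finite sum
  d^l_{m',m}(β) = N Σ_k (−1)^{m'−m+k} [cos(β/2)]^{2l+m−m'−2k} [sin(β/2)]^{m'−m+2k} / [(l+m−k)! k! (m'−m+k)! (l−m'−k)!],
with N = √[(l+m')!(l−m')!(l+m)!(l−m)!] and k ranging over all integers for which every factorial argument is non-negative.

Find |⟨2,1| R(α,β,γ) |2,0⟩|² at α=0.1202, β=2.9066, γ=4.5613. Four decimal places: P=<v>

P=0.0769

First d^2_{1,0}(β=2.9066), then the phase factors e^{-i(1)α} and e^{-i(0)γ}:
c=cos(2.906600/2)=0.117226, s=sin(2.906600/2)=0.993105; N=√[6·1·2·2]=4.898979
Admissible k: 0..1 (factorial args all ≥0)
  k=0: (−1)^1·4.8990/(2)·0.1172^3·0.9931^1 = -0.003919
  k=1: (−1)^2·4.8990/(2)·0.1172^1·0.9931^3 = +0.281246
d^2_{1,0}(2.9066) = -0.003919 +0.281246 = +0.277327
|D^2_{1,0}|² = |d^2_{1,0}(β)|² = (+0.277327)² = 0.076910 (the z-rotation phases have unit modulus)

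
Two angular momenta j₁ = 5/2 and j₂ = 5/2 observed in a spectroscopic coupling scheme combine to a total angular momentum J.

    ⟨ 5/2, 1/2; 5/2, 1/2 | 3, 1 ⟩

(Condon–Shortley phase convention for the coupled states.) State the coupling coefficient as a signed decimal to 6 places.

-0.516398

√[7·2!3!3!/9! · 3!2!3!2!4!2!] = √(48/5)
  +(−1)^0/∏(0,2,2,3,1,0)! = 1/24  (running 1/24)
  +(−1)^1/∏(1,1,1,2,2,1)! = -1/4  (running -5/24)
  +(−1)^2/∏(2,0,0,1,3,2)! = 1/24  (running -1/6)
⟨..|..⟩ = √(48/5)·(-1/6) = -0.516398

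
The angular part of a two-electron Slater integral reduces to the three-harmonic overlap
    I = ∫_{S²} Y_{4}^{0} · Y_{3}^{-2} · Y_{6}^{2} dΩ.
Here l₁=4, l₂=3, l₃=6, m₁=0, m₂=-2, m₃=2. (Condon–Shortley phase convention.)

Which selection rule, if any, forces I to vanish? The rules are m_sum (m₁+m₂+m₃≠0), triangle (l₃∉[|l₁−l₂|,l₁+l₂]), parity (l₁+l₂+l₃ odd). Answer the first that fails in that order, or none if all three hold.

parity

Σmᵢ = 0  ✓
l₃∈[|l₁−l₂|,l₁+l₂]=[1,7], have l₃=6  ✓
Σlᵢ = 13 ⇒ odd  ✗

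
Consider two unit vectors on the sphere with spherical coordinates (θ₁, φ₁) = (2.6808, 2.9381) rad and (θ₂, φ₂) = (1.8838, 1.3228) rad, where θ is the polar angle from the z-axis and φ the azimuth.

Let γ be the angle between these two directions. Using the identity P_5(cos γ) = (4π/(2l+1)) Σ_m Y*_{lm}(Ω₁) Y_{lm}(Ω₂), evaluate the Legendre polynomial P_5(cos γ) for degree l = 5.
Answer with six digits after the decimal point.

Addition theorem: P_5(cos γ) = (4π/11) Σ_m Y*_{lm}(Ω₁) Y_{lm}(Ω₂), m = −5…5:
  [-5]  conj(Y_{5,-5})(Ω₁) = (-0.004240, 0.006864) ; Y_{5,-5}(Ω₂) = (0.342197, -0.117523) ; Δ = (-0.000644, 0.002847)
  [-4]  conj(Y_{5,-4})(Ω₁) = (-0.035288, 0.037364) ; Y_{5,-4}(Ω₂) = (-0.202564, -0.309982) ; Δ = (0.018730, 0.003370)
  [-3]  conj(Y_{5,-3})(Ω₁) = (-0.155022, 0.108458) ; Y_{5,-3}(Ω₂) = (0.029595, -0.032153) ; Δ = (-0.001101, 0.008194)
  [-2]  conj(Y_{5,-2})(Ω₁) = (-0.387760, 0.167145) ; Y_{5,-2}(Ω₂) = (-0.297279, -0.160861) ; Δ = (0.142160, 0.012687)
  [-1]  conj(Y_{5,-1})(Ω₁) = (-0.458152, 0.094539) ; Y_{5,-1}(Ω₂) = (-0.010367, 0.040944) ; Δ = (0.000879, -0.019739)
  [+0]  conj(Y_{5,0})(Ω₁) = (0.063844, -0.000000) ; Y_{5,0}(Ω₂) = (-0.321558, 0.000000) ; Δ = (-0.020530, 0.000000)
  [+1]  conj(Y_{5,1})(Ω₁) = (0.458152, 0.094539) ; Y_{5,1}(Ω₂) = (0.010367, 0.040944) ; Δ = (0.000879, 0.019739)
  [+2]  conj(Y_{5,2})(Ω₁) = (-0.387760, -0.167145) ; Y_{5,2}(Ω₂) = (-0.297279, 0.160861) ; Δ = (0.142160, -0.012687)
  [+3]  conj(Y_{5,3})(Ω₁) = (0.155022, 0.108458) ; Y_{5,3}(Ω₂) = (-0.029595, -0.032153) ; Δ = (-0.001101, -0.008194)
  [+4]  conj(Y_{5,4})(Ω₁) = (-0.035288, -0.037364) ; Y_{5,4}(Ω₂) = (-0.202564, 0.309982) ; Δ = (0.018730, -0.003370)
  [+5]  conj(Y_{5,5})(Ω₁) = (0.004240, 0.006864) ; Y_{5,5}(Ω₂) = (-0.342197, -0.117523) ; Δ = (-0.000644, -0.002847)
Accumulated sum (0.299520, -0.000000); after 4π/(2l+1) scaling, (0.342170, -0.000000) ⇒ P_5 = 0.342170

0.342170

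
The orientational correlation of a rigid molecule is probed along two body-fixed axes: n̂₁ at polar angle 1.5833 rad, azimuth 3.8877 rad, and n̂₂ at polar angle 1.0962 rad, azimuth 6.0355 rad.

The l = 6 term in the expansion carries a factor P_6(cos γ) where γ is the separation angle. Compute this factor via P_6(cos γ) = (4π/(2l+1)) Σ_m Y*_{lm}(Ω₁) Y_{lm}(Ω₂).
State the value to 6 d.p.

Expand P_6 via completeness: Σ_{m} conj(Y_{6,m}) at Ω₁ times Y_{6,m} at Ω₂ —
  [-6]  conj(Y_{6,-6})(Ω₁) = (-0.112780, -0.469502) ; Y_{6,-6}(Ω₂) = (0.020236, 0.238382) ; Δ = (0.109638, -0.036385)
  [-5]  conj(Y_{6,-5})(Ω₁) = (-0.017392, -0.011618) ; Y_{6,-5}(Ω₂) = (0.138925, 0.402477) ; Δ = (0.002260, -0.008614)
  [-4]  conj(Y_{6,-4})(Ω₁) = (0.351668, -0.055729) ; Y_{6,-4}(Ω₂) = (0.158768, 0.242302) ; Δ = (0.069337, 0.076362)
  [-3]  conj(Y_{6,-3})(Ω₁) = (0.015113, -0.019174) ; Y_{6,-3}(Ω₂) = (-0.108426, -0.099612) ; Δ = (-0.003549, 0.000573)
  [-2]  conj(Y_{6,-2})(Ω₁) = (0.025491, 0.323726) ; Y_{6,-2}(Ω₂) = (-0.299208, -0.161664) ; Δ = (0.044708, -0.100983)
  [-1]  conj(Y_{6,-1})(Ω₁) = (0.018894, 0.017465) ; Y_{6,-1}(Ω₂) = (0.028285, 0.007153) ; Δ = (0.000409, 0.000629)
  [+0]  conj(Y_{6,0})(Ω₁) = (-0.316803, -0.000000) ; Y_{6,0}(Ω₂) = (0.336519, 0.000000) ; Δ = (-0.106610, -0.000000)
  [+1]  conj(Y_{6,1})(Ω₁) = (-0.018894, 0.017465) ; Y_{6,1}(Ω₂) = (-0.028285, 0.007153) ; Δ = (0.000409, -0.000629)
  [+2]  conj(Y_{6,2})(Ω₁) = (0.025491, -0.323726) ; Y_{6,2}(Ω₂) = (-0.299208, 0.161664) ; Δ = (0.044708, 0.100983)
  [+3]  conj(Y_{6,3})(Ω₁) = (-0.015113, -0.019174) ; Y_{6,3}(Ω₂) = (0.108426, -0.099612) ; Δ = (-0.003549, -0.000573)
  [+4]  conj(Y_{6,4})(Ω₁) = (0.351668, 0.055729) ; Y_{6,4}(Ω₂) = (0.158768, -0.242302) ; Δ = (0.069337, -0.076362)
  [+5]  conj(Y_{6,5})(Ω₁) = (0.017392, -0.011618) ; Y_{6,5}(Ω₂) = (-0.138925, 0.402477) ; Δ = (0.002260, 0.008614)
  [+6]  conj(Y_{6,6})(Ω₁) = (-0.112780, 0.469502) ; Y_{6,6}(Ω₂) = (0.020236, -0.238382) ; Δ = (0.109638, 0.036385)
Σ over m = (0.338997, 0.000000); ×(4π/13) → (0.327689, 0.000000). Real part: 0.327689

0.327689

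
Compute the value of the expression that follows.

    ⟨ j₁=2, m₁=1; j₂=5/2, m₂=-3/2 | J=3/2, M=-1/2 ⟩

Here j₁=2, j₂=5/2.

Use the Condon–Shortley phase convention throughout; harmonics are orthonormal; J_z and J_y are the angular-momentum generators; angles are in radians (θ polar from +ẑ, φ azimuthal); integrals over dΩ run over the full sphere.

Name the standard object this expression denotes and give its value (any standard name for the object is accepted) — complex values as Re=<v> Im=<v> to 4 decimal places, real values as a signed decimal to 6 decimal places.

Clebsch–Gordan coefficient, −√(2/105) ≈ -0.138013

This is a Clebsch–Gordan (vector-coupling) coefficient.
triangle: 3!·1!·2!/7! = 12/5040
(j±m)!: 3!·1!·1!·4!·1!·2! = 288
prefactor² = (2J+1)·Δ·N² = 96/35
  k=0: +1/(0!·3!·1!·1!·0!·1!) = 1/6
  k=1: −1/(1!·2!·0!·0!·1!·2!) = -1/4
Σ = -1/12  ⇒  CG² = 96/35·(-1/12)² = 2/105
CG = −√(2/105) = -0.138013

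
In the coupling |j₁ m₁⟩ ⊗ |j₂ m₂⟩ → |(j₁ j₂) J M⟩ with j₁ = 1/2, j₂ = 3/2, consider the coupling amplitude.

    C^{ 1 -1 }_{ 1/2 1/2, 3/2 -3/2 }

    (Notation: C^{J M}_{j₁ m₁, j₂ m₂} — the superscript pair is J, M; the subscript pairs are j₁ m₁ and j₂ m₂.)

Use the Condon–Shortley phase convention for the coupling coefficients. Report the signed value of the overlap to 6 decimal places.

j₁+j₂−J=1  J+j₁−j₂=0  J−j₁+j₂=2  j₁+j₂+J+1=4
(j₁±m₁, j₂±m₂, J±M) = (1,0,0,3,0,2)
P² = 3
sum k=0..0:
  [0] +1/2 = 1/2
S = 1/2
C² = P²·S² = 3/4 ; C = +0.866025

+√(3/4) ≈ +0.866025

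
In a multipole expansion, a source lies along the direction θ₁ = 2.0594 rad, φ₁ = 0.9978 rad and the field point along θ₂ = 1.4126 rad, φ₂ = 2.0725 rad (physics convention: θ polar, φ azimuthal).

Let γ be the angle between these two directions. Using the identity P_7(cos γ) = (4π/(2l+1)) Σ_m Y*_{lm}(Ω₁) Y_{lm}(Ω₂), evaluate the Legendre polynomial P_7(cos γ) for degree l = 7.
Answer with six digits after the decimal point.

-0.150407

Term-by-term m-sum for l=7 (normalisation 4π/15 = 0.837758):
  m=-7: Y*=+0.159862+0.135037i  Y=-0.165739-0.426891i  product +0.031151-0.090624i
  m=-6: Y*=-0.398086+0.121567i  Y=+0.270988+0.035806i  product -0.112229+0.018689i
  m=-5: Y*=+0.100274-0.353217i  Y=+0.138091-0.188178i  product -0.052621-0.067646i
  m=-4: Y*=-0.018763-0.021342i  Y=+0.124317+0.266817i  product +0.003362-0.007659i
  m=-3: Y*=+0.346501-0.051728i  Y=+0.154160+0.010141i  product +0.053941-0.004461i
  m=-2: Y*=-0.054144+0.119696i  Y=-0.159641+0.250499i  product -0.021340-0.032671i
  m=-1: Y*=+0.162158+0.251329i  Y=+0.059089+0.107725i  product -0.017493+0.032319i
  m=+0: Y*=-0.171500-0.000000i  Y=-0.296930+0.000000i  product +0.050923+0.000000i
  m=+1: Y*=-0.162158+0.251329i  Y=-0.059089+0.107725i  product -0.017493-0.032319i
  m=+2: Y*=-0.054144-0.119696i  Y=-0.159641-0.250499i  product -0.021340+0.032671i
  m=+3: Y*=-0.346501-0.051728i  Y=-0.154160+0.010141i  product +0.053941+0.004461i
  m=+4: Y*=-0.018763+0.021342i  Y=+0.124317-0.266817i  product +0.003362+0.007659i
  m=+5: Y*=-0.100274-0.353217i  Y=-0.138091-0.188178i  product -0.052621+0.067646i
  m=+6: Y*=-0.398086-0.121567i  Y=+0.270988-0.035806i  product -0.112229-0.018689i
  m=+7: Y*=-0.159862+0.135037i  Y=+0.165739-0.426891i  product +0.031151+0.090624i
Total Σ_m = -0.179535-0.000000i. Multiply by 0.837758: -0.150407-0.000000i. P_7(cos γ) = -0.150407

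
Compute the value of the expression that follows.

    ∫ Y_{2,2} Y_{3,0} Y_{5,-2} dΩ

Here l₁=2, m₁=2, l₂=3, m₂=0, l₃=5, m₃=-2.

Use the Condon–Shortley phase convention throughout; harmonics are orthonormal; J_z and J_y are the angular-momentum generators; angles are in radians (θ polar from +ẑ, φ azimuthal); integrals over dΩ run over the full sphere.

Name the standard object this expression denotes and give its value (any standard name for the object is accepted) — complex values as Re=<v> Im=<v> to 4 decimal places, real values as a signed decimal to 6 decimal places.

This is a Gaunt coefficient — the integral of a triple product of spherical harmonics over the sphere.
m-sum 0 ✓  L=10 even ✓  1≤5≤5 ✓
Π(2lᵢ+1) = 5×7×11 = 385
triangle coeff Δ(2,3,5) = 1/2310
Σ_t [0,0]: t=0:+1/144 = 1/144
(3j)²=10/231 [(2 3 5; 0 0 0)], sign=-1
Σ_t [0,0]: t=0:+1/864 = 1/864
(3j)²=1/66 [(2 3 5; 2 0 -2)], sign=-1
⇒ 4πI² = 25/99
I = (+1)√(25/99/(4π)) = 0.14175797

Gaunt coefficient, +0.141758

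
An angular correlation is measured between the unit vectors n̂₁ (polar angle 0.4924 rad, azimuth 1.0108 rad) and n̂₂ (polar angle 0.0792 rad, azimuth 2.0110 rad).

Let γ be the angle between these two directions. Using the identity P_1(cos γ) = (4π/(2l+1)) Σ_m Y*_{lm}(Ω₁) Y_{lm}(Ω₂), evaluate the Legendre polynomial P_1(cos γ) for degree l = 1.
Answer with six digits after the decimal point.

Term-by-term m-sum for l=1 (normalisation 4π/3 = 4.188790):
  m=-1: Y*=(0.086758, 0.138382)  Y=(-0.011648, -0.024729)  product (0.002411, -0.003757)
  m=+0: Y*=(0.430557, -0.000000)  Y=(0.487071, 0.000000)  product (0.209712, 0.000000)
  m=+1: Y*=(-0.086758, 0.138382)  Y=(0.011648, -0.024729)  product (0.002411, 0.003757)
Accumulated sum (0.214535, 0.000000); after 4π/(2l+1) scaling, (0.898641, 0.000000) ⇒ P_1 = 0.898641

0.898641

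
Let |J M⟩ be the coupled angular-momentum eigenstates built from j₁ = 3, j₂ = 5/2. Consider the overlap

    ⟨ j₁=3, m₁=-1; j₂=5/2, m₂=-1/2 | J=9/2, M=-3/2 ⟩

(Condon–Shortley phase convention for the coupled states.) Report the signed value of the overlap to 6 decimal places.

triangle: 1!·5!·4!/11! = 2880/39916800
(j±m)!: 2!·4!·2!·3!·3!·6! = 2488320
prefactor² = (2J+1)·Δ·N² = 138240/77
  k=0: +1/(0!·1!·4!·2!·1!·2!) = 1/96
  k=1: −1/(1!·0!·3!·1!·2!·3!) = -1/72
Σ = -1/288  ⇒  CG² = 138240/77·(-1/288)² = 5/231
CG = −√(5/231) = -0.147122

−√(5/231) ≈ -0.147122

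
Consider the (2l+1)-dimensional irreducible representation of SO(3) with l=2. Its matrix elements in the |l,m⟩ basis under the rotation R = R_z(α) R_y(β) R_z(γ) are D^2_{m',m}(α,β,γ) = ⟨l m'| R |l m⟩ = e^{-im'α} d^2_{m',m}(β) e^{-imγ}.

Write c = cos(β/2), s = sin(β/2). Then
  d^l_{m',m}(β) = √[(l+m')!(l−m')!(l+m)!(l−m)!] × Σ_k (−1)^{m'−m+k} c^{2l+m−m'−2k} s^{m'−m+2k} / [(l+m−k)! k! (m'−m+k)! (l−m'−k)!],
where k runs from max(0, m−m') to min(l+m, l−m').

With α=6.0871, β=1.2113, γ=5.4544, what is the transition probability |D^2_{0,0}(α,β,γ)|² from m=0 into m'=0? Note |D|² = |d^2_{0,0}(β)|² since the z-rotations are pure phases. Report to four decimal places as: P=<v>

First d^2_{0,0}(β=1.2113), then the phase factors e^{-i(0)α} and e^{-i(0)γ}:
Half-angle: c=0.822132, s=0.569297. N=√(2·2·2·2)=4.000000
k: max(0,(0)−(0))=0 … min(2+(0),2−(0))=2
  k=0: (−1)^0·4.0000/(4)·0.8221^4·0.5693^0 = +0.456843
  k=1: (−1)^1·4.0000/(1)·0.8221^2·0.5693^2 = -0.876235
  k=2: (−1)^2·4.0000/(4)·0.8221^0·0.5693^4 = +0.105040
d^2_{0,0}(1.2113) = +0.456843 -0.876235 +0.105040 = -0.314352
|D^2_{0,0}|² = |d^2_{0,0}(β)|² = (-0.314352)² = 0.098817 (the z-rotation phases have unit modulus)

P=0.0988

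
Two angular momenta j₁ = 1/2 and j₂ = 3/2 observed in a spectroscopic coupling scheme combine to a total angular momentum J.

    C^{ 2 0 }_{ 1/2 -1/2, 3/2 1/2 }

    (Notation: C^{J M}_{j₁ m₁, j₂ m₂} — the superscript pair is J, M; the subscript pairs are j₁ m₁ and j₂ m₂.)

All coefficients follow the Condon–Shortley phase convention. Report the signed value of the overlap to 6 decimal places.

triangle: 0!*1!*3!/5! = 6/120
(j±m)!: 0!*1!*2!*1!*2!*2! = 8
prefactor² = (2J+1)*Δ*N² = 2
  k=0: +1/(0!*0!*1!*2!*0!*1!) = 1/2
Σ = 1/2  ⇒  CG² = 2*(1/2)² = 1/2
CG = +√(1/2) = +0.707107

+√(1/2) ≈ +0.707107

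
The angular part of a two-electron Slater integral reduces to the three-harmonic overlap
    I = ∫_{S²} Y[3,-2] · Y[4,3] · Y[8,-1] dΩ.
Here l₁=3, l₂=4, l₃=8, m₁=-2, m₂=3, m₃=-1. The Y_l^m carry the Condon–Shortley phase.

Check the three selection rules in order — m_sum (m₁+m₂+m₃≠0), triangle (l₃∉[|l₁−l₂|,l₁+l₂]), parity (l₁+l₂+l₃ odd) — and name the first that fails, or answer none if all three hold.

triangle

azimuthal sum: -2 + 3 − 1 = 0  ✓
l₃ must lie in [1,7]; have l₃=8  ✗
L = 3 + 4 + 8 = 15 (odd)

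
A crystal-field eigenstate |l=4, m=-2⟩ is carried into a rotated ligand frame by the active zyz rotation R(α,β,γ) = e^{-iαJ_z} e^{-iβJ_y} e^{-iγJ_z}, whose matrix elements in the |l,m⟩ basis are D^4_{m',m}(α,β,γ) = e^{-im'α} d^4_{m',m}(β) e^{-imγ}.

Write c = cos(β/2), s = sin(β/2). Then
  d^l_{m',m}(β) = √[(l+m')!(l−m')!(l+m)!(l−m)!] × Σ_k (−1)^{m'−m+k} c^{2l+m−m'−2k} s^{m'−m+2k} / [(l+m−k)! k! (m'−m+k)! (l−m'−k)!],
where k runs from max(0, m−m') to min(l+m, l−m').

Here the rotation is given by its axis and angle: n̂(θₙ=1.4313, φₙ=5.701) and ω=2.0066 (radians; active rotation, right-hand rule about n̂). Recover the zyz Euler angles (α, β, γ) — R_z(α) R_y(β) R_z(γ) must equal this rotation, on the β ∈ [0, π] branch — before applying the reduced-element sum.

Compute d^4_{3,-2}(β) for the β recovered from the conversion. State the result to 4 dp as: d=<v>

Axis–angle → zyz. n̂ = (sinθₙcosφₙ, sinθₙsinφₙ, cosθₙ) = (+0.827149, -0.544509, +0.139044), ω = 2.0066.
R = I cosω + sinω [n̂]ₓ + (1−cosω) n̂n̂ᵀ gives
  R = [+0.550855, -0.766566, -0.330054; -0.514470, -0.000488, -0.857508; +0.657176, +0.642165, -0.394644]
β = atan2(√(R₁₃²+R₂₃²), R₃₃) = 1.976477; α = atan2(R₂₃, R₁₃) mod 2π = 4.344968; γ = atan2(R₃₂, −R₃₁) mod 2π = 2.367746
d^4_{3,-2}(β=1.9765) via the finite sum:
With c≡cos(β/2)=0.550162 and s≡sin(β/2)=0.835058, N=[5040·1·2·720]^{1/2}=2693.993318
k∈{0,1} keeps every argument non-negative
  k=0: (−1)^5·2693.9933/(240)·0.5502^3·0.8351^5 = -0.758997
  k=1: (−1)^6·2693.9933/(720)·0.5502^1·0.8351^7 = +0.582870
d^4_{3,-2}(1.9765) = -0.758997 +0.582870 = -0.176127

d=-0.1761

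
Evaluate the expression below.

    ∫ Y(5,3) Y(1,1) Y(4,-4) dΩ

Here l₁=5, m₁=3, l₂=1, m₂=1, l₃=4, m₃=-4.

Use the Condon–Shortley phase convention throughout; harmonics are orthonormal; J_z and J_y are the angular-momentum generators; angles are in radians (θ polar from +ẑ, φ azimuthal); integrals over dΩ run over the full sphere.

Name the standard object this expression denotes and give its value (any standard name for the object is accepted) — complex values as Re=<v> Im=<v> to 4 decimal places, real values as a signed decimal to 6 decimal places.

Gaunt coefficient, -0.049106

This is a Gaunt coefficient — the integral of a triple product of spherical harmonics over the sphere.
Rules hold: Σm=0, L=10 even, 4≤4≤6.
N = 11·3·9 = 297
Δ = 2!·8!·0!/11! = 1/495
Racah Σ t=1..1: t=1:−1/576 = -1/576
⇒ 3j(5 1 4; 0 0 0)² = 5/99, sgn -1
Racah Σ t=2..2: t=2:+1/80640 = 1/80640
⇒ 3j(5 1 4; 3 1 -4)² = 1/495, sgn +1
4πI² = N·(3j₀)²·(3jₘ)² = 1/33
I = -1·√(0.030303/4π) = -0.04910640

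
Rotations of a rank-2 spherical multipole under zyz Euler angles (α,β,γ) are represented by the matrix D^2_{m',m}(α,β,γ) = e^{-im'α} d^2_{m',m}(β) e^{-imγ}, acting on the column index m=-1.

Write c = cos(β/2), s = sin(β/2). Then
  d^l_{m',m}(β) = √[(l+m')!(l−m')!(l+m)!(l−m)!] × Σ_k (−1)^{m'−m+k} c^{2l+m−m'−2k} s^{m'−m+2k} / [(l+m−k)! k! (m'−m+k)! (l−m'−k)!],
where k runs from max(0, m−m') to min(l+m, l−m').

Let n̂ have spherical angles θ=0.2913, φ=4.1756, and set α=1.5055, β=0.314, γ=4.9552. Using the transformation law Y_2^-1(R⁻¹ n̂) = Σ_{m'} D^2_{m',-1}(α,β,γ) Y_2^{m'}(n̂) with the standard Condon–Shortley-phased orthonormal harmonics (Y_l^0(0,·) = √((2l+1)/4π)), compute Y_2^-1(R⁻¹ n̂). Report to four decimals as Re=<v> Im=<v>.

Re=-0.1647 Im=0.3163

Need the full column D^2_{m',-1} for m'=−2..2 at α=1.5055, β=0.3140, γ=4.9552.
cos(β/2)=0.987701, sin(β/2)=0.156356
d^2_{-2,-1}: single k=1 term ⇒ +0.301315;  D = -0.033742+0.299419i
d^2_{-1,-1}: k∈[0..1] ⇒ +0.951703 -0.071548 = +0.880155;  D = +0.866324+0.155421i
d^2_{0,-1}: k∈[0..1] ⇒ -0.369034 +0.009248 = -0.359786;  D = -0.086504+0.349232i
d^2_{1,-1}: k∈[0..1] ⇒ +0.071548 -0.000598 = +0.070951;  D = -0.067610-0.021516i
d^2_{2,-1}: single k=0 term ⇒ -0.007551;  D = +0.002754-0.007031i
Y_2^{m'}(θ=0.2913,φ=4.1756) and Σ D·Y over m':
  (-0.0337+0.2994i)·(-0.0152-0.0280i)  (+0.8663+0.1554i)·(-0.1087+0.1826i)  (-0.0865+0.3492i)·(+0.5527+0.0000i)  (-0.0676-0.0215i)·(+0.1087+0.1826i)  (+0.0028-0.0070i)·(-0.0152+0.0280i)
Y_2^-1(R⁻¹ n̂) = -0.164719+0.316257i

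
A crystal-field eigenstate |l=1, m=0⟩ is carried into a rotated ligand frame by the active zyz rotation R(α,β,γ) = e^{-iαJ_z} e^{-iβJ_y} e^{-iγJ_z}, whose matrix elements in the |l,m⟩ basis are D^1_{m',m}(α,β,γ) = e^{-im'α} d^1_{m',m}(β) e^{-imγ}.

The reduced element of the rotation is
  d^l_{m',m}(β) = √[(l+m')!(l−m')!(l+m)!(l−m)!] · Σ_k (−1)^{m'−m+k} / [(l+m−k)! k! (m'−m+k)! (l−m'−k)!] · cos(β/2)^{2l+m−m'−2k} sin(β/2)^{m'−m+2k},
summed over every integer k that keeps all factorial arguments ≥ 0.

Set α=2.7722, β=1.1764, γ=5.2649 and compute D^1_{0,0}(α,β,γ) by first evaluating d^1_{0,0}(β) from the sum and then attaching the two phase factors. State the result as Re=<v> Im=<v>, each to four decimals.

Re=0.3843 Im=0.0000

First d^1_{0,0}(β=1.1764), then the phase factors e^{-i(0)α} and e^{-i(0)γ}:
c=cos(1.176400/2)=0.831941, s=sin(1.176400/2)=0.554864; N=√[1·1·1·1]=1.000000
The bounds max(0,m−m')=0 and min(l+m,l−m')=1 give 2 terms
  k=0: (−1)^0·1.0000/(1)·0.8319^2·0.5549^0 = +0.692125
  k=1: (−1)^1·1.0000/(1)·0.8319^0·0.5549^2 = -0.307875
d^1_{0,0}(1.1764) = +0.692125 -0.307875 = +0.384251
Attach z-rotation phases: D = e^{-i(0)(2.7722)}·(+0.384251)·e^{-i(0)(5.2649)} = +0.384251+0.000000i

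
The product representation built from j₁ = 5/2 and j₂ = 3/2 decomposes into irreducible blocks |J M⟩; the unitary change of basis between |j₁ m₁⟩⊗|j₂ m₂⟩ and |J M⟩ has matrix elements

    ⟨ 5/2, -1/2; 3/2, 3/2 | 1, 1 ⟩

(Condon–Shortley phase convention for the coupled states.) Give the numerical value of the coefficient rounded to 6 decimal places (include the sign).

-0.223607

j₁+j₂−J=3  J+j₁−j₂=2  J−j₁+j₂=0  j₁+j₂+J+1=6
(j₁±m₁, j₂±m₂, J±M) = (2,3,3,0,2,0)
P² = 36/5
sum k=3..3:
  [3] −1/12 = -1/12
S = -1/12
C² = P²·S² = 1/20 ; C = -0.223607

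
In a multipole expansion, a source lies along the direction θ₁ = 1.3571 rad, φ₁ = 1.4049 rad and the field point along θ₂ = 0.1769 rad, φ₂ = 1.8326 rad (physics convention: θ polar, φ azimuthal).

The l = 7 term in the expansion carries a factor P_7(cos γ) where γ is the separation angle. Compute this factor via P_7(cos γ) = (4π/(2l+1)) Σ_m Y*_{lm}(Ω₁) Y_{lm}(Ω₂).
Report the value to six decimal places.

-0.097976

Addition theorem: P_7(cos γ) = (4π/15) Σ_m Y*_{lm}(Ω₁) Y_{lm}(Ω₂), m = −7…7:
  m=-7: Y*=(-0.390456, -0.169483)  Y=(0.000003, -0.000001)  product (-0.000001, -0.000000)
  m=-6: Y*=(-0.188082, 0.289963)  Y=(0.000000, 0.000055)  product (-0.000016, -0.000010)
  m=-5: Y*=(-0.100188, -0.091722)  Y=(-0.000694, -0.000186)  product (0.000052, 0.000082)
  m=-4: Y*=(-0.270093, 0.211176)  Y=(0.003325, -0.005759)  product (0.000318, 0.002257)
  m=-3: Y*=(-0.015818, -0.029114)  Y=(0.031261, 0.031260)  product (0.000416, -0.001405)
  m=-2: Y*=(-0.309848, 0.106752)  Y=(-0.176324, 0.101803)  product (0.043766, -0.050366)
  m=-1: Y*=(0.001128, 0.006736)  Y=(-0.149446, -0.557731)  product (0.003588, -0.001636)
  m=+0: Y*=(-0.321420, -0.000000)  Y=(0.663295, 0.000000)  product (-0.213197, -0.000000)
  m=+1: Y*=(-0.001128, 0.006736)  Y=(0.149446, -0.557731)  product (0.003588, 0.001636)
  m=+2: Y*=(-0.309848, -0.106752)  Y=(-0.176324, -0.101803)  product (0.043766, 0.050366)
  m=+3: Y*=(0.015818, -0.029114)  Y=(-0.031261, 0.031260)  product (0.000416, 0.001405)
  m=+4: Y*=(-0.270093, -0.211176)  Y=(0.003325, 0.005759)  product (0.000318, -0.002257)
  m=+5: Y*=(0.100188, -0.091722)  Y=(0.000694, -0.000186)  product (0.000052, -0.000082)
  m=+6: Y*=(-0.188082, -0.289963)  Y=(0.000000, -0.000055)  product (-0.000016, 0.000010)
  m=+7: Y*=(0.390456, -0.169483)  Y=(-0.000003, -0.000001)  product (-0.000001, 0.000000)
Total Σ_m = (-0.116950, -0.000000). Multiply by 0.837758: (-0.097976, -0.000000). P_7(cos γ) = -0.097976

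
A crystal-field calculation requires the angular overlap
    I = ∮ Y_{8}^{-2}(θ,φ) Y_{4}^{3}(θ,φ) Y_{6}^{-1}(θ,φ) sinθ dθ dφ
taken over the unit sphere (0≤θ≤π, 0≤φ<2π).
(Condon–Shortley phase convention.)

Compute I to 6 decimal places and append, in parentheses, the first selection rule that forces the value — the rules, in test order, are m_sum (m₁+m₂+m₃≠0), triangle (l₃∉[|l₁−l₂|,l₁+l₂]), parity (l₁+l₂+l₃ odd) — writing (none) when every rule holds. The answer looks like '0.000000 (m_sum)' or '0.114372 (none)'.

-0.160635 (none)

Rules hold: Σm=0, L=18 even, 4≤6≤12.
N = 17·9·13 = 1989
Δ = 6!·10!·2!/19! = 1/23279256
Racah Σ t=2..4: t=2:+1/1658880 t=3:−1/518400 t=4:+1/1658880 = -1/1382400
⇒ 3j(8 4 6; 0 0 0)² = 504/46189, sgn -1
Racah Σ t=5..6: t=5:−1/3456000 t=6:+1/12441600 = -13/62208000
⇒ 3j(8 4 6; -2 3 -1)² = 637/42636, sgn +1
4πI² = N·(3j₀)²·(3jₘ)² = 240786/742577
I = -1·√(0.324257/4π) = -0.16063491
No selection rule forces the value: the integral is nonzero (none).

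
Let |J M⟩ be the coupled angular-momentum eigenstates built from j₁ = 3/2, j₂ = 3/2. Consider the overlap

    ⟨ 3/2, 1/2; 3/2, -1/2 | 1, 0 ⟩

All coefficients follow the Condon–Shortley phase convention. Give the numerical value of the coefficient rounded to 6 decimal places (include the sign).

-0.223607  (= −√(1/20))

triangle: 2!*1!*1!/5! = 2/120
(j±m)!: 2!*1!*1!*2!*1!*1! = 4
prefactor² = (2J+1)*Δ*N² = 1/5
  k=0: +1/(0!*2!*1!*1!*0!*0!) = 1/2
  k=1: −1/(1!*1!*0!*0!*1!*1!) = -1
Σ = -1/2  ⇒  CG² = 1/5*(-1/2)² = 1/20
CG = −√(1/20) = -0.223607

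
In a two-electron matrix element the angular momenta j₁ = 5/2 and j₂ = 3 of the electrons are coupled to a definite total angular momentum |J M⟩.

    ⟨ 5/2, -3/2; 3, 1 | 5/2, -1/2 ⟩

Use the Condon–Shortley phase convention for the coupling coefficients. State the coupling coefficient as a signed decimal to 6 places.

triangle: 3!·2!·3!/9! = 72/362880
(j±m)!: 1!·4!·4!·2!·2!·3! = 13824
prefactor² = (2J+1)·Δ·N² = 576/35
  k=2: +1/(2!·1!·2!·2!·0!·1!) = 1/8
  k=3: −1/(3!·0!·1!·1!·1!·2!) = -1/12
Σ = 1/24  ⇒  CG² = 576/35·(1/24)² = 1/35
CG = +√(1/35) = +0.169031

+0.169031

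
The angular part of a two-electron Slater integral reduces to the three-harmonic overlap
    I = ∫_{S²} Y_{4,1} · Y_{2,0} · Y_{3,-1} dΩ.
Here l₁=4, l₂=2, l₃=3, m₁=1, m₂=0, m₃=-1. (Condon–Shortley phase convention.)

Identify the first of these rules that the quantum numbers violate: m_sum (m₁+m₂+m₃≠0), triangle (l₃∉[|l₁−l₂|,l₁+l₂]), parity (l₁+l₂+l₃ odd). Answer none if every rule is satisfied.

azimuthal sum: 1 + 0 − 1 = 0  ✓
2 ≤ 3 ≤ 6 (triangle on l)  ✓
L = 4 + 2 + 3 = 9 (odd)  ✗

parity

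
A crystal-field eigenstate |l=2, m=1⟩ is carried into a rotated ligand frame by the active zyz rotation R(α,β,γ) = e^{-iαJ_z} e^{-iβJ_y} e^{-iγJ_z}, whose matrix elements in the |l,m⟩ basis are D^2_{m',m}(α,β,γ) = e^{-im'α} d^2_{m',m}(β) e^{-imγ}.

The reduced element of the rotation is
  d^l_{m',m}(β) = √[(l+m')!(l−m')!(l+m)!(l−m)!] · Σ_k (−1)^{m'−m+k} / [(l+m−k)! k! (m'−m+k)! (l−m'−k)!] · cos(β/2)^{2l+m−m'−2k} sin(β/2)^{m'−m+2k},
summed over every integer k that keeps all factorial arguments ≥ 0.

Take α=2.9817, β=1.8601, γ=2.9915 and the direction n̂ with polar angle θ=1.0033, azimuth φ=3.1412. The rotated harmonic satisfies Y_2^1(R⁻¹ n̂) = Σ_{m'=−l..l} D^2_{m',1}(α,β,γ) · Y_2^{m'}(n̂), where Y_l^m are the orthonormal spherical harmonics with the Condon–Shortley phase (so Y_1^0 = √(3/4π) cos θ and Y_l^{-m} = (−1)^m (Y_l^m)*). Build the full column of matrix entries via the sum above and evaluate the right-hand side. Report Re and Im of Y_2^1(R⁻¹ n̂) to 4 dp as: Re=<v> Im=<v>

Need the full column D^2_{m',1} for m'=−2..2 at α=2.9817, β=1.8601, γ=2.9915.
cos(β/2)=0.597794, sin(β/2)=0.801650
d^2_{-2,1}: single k=3 term ⇒ +0.615936;  D = -0.607089+0.104019i
d^2_{-1,1}: k∈[2..3] ⇒ +0.688959 -0.412989 = +0.275970;  D = +0.275957-0.002704i
d^2_{0,1}: k∈[1..2] ⇒ +0.419483 -0.754364 = -0.334881;  D = +0.331116+0.050075i
d^2_{1,1}: k∈[0..1] ⇒ +0.127704 -0.688959 = -0.561255;  D = -0.534504-0.171208i
d^2_{2,1}: single k=0 term ⇒ -0.342507;  D = +0.305387+0.155079i
Y_2^{m'}(θ=1.0033,φ=3.1412) and Σ D·Y over m':
  (-0.6071+0.1040i)·(+0.2747+0.0002i)  (+0.2760-0.0027i)·(-0.3502-0.0001i)  (+0.3311+0.0501i)·(-0.0420+0.0000i)  (-0.5345-0.1712i)·(+0.3502-0.0001i)  (+0.3054+0.1551i)·(+0.2747-0.0002i)
Y_2^1(R⁻¹ n̂) = -0.380591+0.009896i

Re=-0.3806 Im=0.0099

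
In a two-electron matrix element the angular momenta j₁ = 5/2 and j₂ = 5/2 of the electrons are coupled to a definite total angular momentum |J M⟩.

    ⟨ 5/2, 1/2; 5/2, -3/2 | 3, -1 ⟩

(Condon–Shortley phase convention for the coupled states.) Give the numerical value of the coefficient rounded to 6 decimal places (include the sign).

+√(1/30) = +0.182574

√[7·2!3!3!/9! · 3!2!1!4!2!4!] = √(96/5)
  +(−1)^0/∏(0,2,2,1,1,2)! = 1/8  (running 1/8)
  +(−1)^1/∏(1,1,1,0,2,3)! = -1/12  (running 1/24)
⟨..|..⟩ = √(96/5)·(1/24) = +0.182574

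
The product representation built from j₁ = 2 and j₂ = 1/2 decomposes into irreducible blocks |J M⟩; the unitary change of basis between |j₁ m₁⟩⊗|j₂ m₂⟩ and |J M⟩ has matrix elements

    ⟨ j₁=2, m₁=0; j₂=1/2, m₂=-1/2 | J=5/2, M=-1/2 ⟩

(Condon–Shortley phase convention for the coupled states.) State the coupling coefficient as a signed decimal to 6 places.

+√(3/5) = +0.774597

√[6·0!4!1!/6! · 2!2!0!1!2!3!] = √(48/5)
  +(−1)^0/∏(0,0,2,0,2,1)! = 1/4  (running 1/4)
⟨..|..⟩ = √(48/5)·(1/4) = +0.774597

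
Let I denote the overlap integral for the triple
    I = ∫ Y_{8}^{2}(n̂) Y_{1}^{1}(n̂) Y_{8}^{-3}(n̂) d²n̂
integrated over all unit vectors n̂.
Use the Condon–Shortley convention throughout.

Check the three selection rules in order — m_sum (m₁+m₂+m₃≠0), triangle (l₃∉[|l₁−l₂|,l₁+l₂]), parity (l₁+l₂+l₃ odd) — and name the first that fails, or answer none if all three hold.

parity

Σmᵢ = 0  ✓
l₃∈[|l₁−l₂|,l₁+l₂]=[7,9], have l₃=8  ✓
Σlᵢ = 17 ⇒ odd  ✗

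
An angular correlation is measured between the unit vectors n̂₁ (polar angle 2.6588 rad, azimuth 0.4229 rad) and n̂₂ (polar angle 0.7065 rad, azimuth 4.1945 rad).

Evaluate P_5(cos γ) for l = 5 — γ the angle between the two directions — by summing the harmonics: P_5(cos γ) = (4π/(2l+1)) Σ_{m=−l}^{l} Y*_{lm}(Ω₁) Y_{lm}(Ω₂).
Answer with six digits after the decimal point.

Addition theorem: P_5(cos γ) = (4π/11) Σ_m Y*_{lm}(Ω₁) Y_{lm}(Ω₂), m = −5…5:
  m=-5: Y*=-0.005178+0.008566i  Y=-0.028068-0.045560i  product +0.000536-0.000005i
  m=-4: Y*=+0.007277-0.059948i  Y=-0.095190+0.173931i  product +0.009734+0.006972i
  m=-3: Y*=+0.062414+0.200279i  Y=+0.398121-0.006820i  product +0.026214+0.079310i
  m=-2: Y*=-0.290361-0.327741i  Y=-0.203784-0.343836i  product -0.053518+0.166625i
  m=-1: Y*=+0.398729+0.179450i  Y=+0.007242-0.012711i  product +0.005169-0.003769i
  m=+0: Y*=+0.118415-0.000000i  Y=-0.392395+0.000000i  product -0.046466+0.000000i
  m=+1: Y*=-0.398729+0.179450i  Y=-0.007242-0.012711i  product +0.005169+0.003769i
  m=+2: Y*=-0.290361+0.327741i  Y=-0.203784+0.343836i  product -0.053518-0.166625i
  m=+3: Y*=-0.062414+0.200279i  Y=-0.398121-0.006820i  product +0.026214-0.079310i
  m=+4: Y*=+0.007277+0.059948i  Y=-0.095190-0.173931i  product +0.009734-0.006972i
  m=+5: Y*=+0.005178+0.008566i  Y=+0.028068-0.045560i  product +0.000536+0.000005i
Σ over m = -0.070197-0.000000i; ×(4π/11) → -0.080193-0.000000i. Real part: -0.080193

-0.080193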